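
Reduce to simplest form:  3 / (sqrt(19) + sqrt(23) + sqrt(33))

(-6*sqrt(14421) + 27*sqrt(33) + 87*sqrt(23) + 111*sqrt(19))/1667

Group as (sqrt(19) + sqrt(23)) + sqrt(33); multiply by (sqrt(19) + sqrt(23)) - sqrt(33), then rationalise the remaining surd.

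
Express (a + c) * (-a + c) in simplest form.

-a^2 + c^2

(c+a)(c-a) = -a^2 + c^2.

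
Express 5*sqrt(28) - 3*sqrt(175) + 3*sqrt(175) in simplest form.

10*sqrt(7)

5*sqrt(28) = 10*sqrt(7); 3*sqrt(175) = 15*sqrt(7); 3*sqrt(175) = 15*sqrt(7)
Combine: (10 - 15 + 15)·sqrt(7) = 10*sqrt(7)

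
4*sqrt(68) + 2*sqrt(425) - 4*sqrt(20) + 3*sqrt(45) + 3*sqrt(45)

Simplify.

4*sqrt(68) = 8*sqrt(17); 2*sqrt(425) = 10*sqrt(17); 4*sqrt(20) = 8*sqrt(5); 3*sqrt(45) = 9*sqrt(5); 3*sqrt(45) = 9*sqrt(5)

10*sqrt(5) + 18*sqrt(17)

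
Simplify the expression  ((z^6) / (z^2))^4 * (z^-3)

z^13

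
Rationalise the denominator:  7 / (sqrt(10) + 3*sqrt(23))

(-7*sqrt(10) + 21*sqrt(23))/197

Multiply numerator and denominator by -sqrt(10) + 3*sqrt(23).
Denominator becomes 197; numerator becomes -7*sqrt(10) + 21*sqrt(23).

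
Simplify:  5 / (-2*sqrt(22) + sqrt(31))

(-10*sqrt(22) - 5*sqrt(31))/57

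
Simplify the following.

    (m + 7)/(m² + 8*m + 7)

1/(m + 1)

Factor: m² + 8*m + 7 = (m + 1)·(m + 7)
Cancel the common factor (m + 7).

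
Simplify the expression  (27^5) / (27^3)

3^6

27^5 = 3^15; 27^3 = 3^9
Combine exponents: 3^6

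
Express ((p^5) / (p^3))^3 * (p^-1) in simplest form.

Inside the bracket: p^2
Raise to the power 3: p^6
Multiply by (p^-1): add exponents.

p^5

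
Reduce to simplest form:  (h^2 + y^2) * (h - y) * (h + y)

h^4 - y^4

Telescope via difference of squares: (h+y)(h-y) = h^2 - y^2, then repeat with the next factor.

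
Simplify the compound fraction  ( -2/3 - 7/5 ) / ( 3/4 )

Numerator: -2/3 - 7/5 = -31/15
Denominator: 3/4 = 3/4
Divide: (-31/15) · (4/3) = -124/45

-124/45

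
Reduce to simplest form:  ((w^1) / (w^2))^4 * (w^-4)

Inside the bracket: (w^-1)
Raise to the power 4: (w^-4)
Multiply by (w^-4): add exponents.

w^(-8)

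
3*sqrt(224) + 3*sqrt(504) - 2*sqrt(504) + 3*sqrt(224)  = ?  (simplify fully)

30*sqrt(14)

3*sqrt(224) = 12*sqrt(14); 3*sqrt(504) = 18*sqrt(14); 2*sqrt(504) = 12*sqrt(14); 3*sqrt(224) = 12*sqrt(14)
Combine: (12 + 18 - 12 + 12)·sqrt(14) = 30*sqrt(14)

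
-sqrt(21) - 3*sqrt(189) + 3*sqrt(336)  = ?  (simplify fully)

2*sqrt(21)

sqrt(21) = sqrt(21); 3*sqrt(189) = 9*sqrt(21); 3*sqrt(336) = 12*sqrt(21)
Combine: (-1 - 9 + 12)·sqrt(21) = 2*sqrt(21)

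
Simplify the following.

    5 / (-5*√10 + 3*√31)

(25*√10 + 15*√31)/29

Multiply numerator and denominator by 5*√10 + 3*√31.
Denominator becomes 29; numerator becomes 25*√10 + 15*√31.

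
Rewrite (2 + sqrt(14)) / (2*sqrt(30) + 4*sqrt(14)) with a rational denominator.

(-sqrt(105) - sqrt(30) + 2*sqrt(14) + 14)/26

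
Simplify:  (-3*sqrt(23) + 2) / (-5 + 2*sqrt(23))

(-128 - 11*sqrt(23))/67

Multiply numerator and denominator by -2*sqrt(23) - 5.
Denominator becomes -67; numerator becomes 11*sqrt(23) + 128.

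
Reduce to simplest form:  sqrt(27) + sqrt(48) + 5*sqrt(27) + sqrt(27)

sqrt(27) = 3*sqrt(3); sqrt(48) = 4*sqrt(3); 5*sqrt(27) = 15*sqrt(3); sqrt(27) = 3*sqrt(3)
Combine: (3 + 4 + 15 + 3)·sqrt(3) = 25*sqrt(3)

25*sqrt(3)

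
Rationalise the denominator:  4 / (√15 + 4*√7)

(-4*√15 + 16*√7)/97

Multiply numerator and denominator by -√15 + 4*√7.
Denominator becomes 97; numerator becomes -4*√15 + 16*√7.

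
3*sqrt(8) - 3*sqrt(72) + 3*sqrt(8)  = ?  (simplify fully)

-6*sqrt(2)

3*sqrt(8) = 6*sqrt(2); 3*sqrt(72) = 18*sqrt(2); 3*sqrt(8) = 6*sqrt(2)
Combine: (6 - 18 + 6)·sqrt(2) = -6*sqrt(2)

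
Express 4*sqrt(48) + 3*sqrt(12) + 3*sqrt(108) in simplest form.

40*sqrt(3)

4*sqrt(48) = 16*sqrt(3); 3*sqrt(12) = 6*sqrt(3); 3*sqrt(108) = 18*sqrt(3)
Combine: (16 + 6 + 18)·sqrt(3) = 40*sqrt(3)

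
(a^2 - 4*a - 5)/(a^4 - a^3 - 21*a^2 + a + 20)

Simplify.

1/(a^2 + 3*a - 4)

Factor: a^2 - 4*a - 5 = (a - 5)*(a + 1);  a^4 - a^3 - 21*a^2 + a + 20 = (a - 5)*(a - 1)*(a + 1)*(a + 4)
Cancel the common factors (a + 1), (a - 5).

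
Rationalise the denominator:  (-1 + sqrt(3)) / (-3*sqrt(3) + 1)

Multiply numerator and denominator by 1 + 3*sqrt(3).
Denominator becomes -26; numerator becomes -2*sqrt(3) + 8.

(-4 + sqrt(3))/13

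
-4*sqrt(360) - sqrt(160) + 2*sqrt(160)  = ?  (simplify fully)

4*sqrt(360) = 24*sqrt(10); sqrt(160) = 4*sqrt(10); 2*sqrt(160) = 8*sqrt(10)
Combine: (-24 - 4 + 8)·sqrt(10) = -20*sqrt(10)

-20*sqrt(10)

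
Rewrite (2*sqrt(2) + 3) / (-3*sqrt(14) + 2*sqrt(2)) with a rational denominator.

Multiply numerator and denominator by 2*sqrt(2) + 3*sqrt(14).
Denominator becomes -118; numerator becomes 8 + 6*sqrt(2) + 12*sqrt(7) + 9*sqrt(14).

(-9*sqrt(14) - 12*sqrt(7) - 6*sqrt(2) - 8)/118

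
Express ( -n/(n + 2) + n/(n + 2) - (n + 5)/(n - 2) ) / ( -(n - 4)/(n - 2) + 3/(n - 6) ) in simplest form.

(n**2 - n - 30)/(n**2 - 13*n + 30)

Numerator: -n/(n + 2) + n/(n + 2) - (n + 5)/(n - 2) = (-n - 5)/(n - 2)
Denominator: -(n - 4)/(n - 2) + 3/(n - 6) = (-n**2 + 13*n - 30)/(n**2 - 8*n + 12)
Divide: ((-n - 5)/(n - 2)) · ((n**2 - 8*n + 12)/(-n**2 + 13*n - 30)) = (n**2 - n - 30)/(n**2 - 13*n + 30)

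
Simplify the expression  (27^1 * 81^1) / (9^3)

3^1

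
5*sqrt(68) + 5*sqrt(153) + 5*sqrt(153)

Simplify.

40*sqrt(17)

5*sqrt(68) = 10*sqrt(17); 5*sqrt(153) = 15*sqrt(17); 5*sqrt(153) = 15*sqrt(17)
Combine: (10 + 15 + 15)·sqrt(17) = 40*sqrt(17)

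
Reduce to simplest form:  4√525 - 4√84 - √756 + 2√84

10*√21

4√525 = 20*√21; 4√84 = 8*√21; √756 = 6*√21; 2√84 = 4*√21
Combine: (20 - 8 - 6 + 4)·√21 = 10*√21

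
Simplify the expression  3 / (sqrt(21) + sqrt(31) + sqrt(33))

(-18*sqrt(2387) + 57*sqrt(33) + 69*sqrt(31) + 129*sqrt(21))/2243

Group as (sqrt(21) + sqrt(33)) + sqrt(31); multiply by (sqrt(21) + sqrt(33)) - sqrt(31), then rationalise the remaining surd.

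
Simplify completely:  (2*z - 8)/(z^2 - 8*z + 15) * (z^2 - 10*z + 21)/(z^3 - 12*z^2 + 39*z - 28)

Factor: 2*z - 8 = 2*(z - 4);  z^2 - 8*z + 15 = (z - 3)*(z - 5);  z^2 - 10*z + 21 = (z - 7)*(z - 3);  z^3 - 12*z^2 + 39*z - 28 = (z - 1)*(z - 7)*(z - 4)
Cancel the common factors (z - 4), (z - 7), (z - 3).

2/(z^2 - 6*z + 5)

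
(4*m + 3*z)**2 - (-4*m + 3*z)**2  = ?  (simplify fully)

Write as f((3*z),(4*m)) - f((3*z),-(4*m)) and expand.

48*m*z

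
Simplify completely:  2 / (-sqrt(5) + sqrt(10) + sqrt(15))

(-2*sqrt(5) + sqrt(10) + sqrt(30))/10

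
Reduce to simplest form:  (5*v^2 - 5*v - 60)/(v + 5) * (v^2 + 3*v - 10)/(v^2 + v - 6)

5*v - 20

Factor: 5*v^2 - 5*v - 60 = 5*(v - 4)*(v + 3);  v^2 + 3*v - 10 = (v + 5)*(v - 2);  v^2 + v - 6 = (v + 3)*(v - 2)
Cancel the common factors (v + 5), (v - 2), (v + 3).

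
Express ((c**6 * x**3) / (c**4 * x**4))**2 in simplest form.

Inside the bracket: c**2 * (x**-1)
Raise to the power 2: c**4 * (x**-2)

c**4/x**2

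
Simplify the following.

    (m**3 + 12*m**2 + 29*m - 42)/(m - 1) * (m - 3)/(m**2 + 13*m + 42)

m - 3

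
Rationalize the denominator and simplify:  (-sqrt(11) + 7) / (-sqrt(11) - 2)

(-9*sqrt(11) + 25)/7

Multiply numerator and denominator by -2 + sqrt(11).
Denominator becomes -7; numerator becomes -25 + 9*sqrt(11).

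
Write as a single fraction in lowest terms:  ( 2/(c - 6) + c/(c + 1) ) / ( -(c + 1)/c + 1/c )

Numerator: 2/(c - 6) + c/(c + 1) = (c**2 - 4*c + 2)/(c**2 - 5*c - 6)
Denominator: -(c + 1)/c + 1/c = -1
Divide: ((c**2 - 4*c + 2)/(c**2 - 5*c - 6)) · (-1) = (-c**2 + 4*c - 2)/(c**2 - 5*c - 6)

(-c**2 + 4*c - 2)/(c**2 - 5*c - 6)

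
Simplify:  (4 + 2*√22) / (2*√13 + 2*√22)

Multiply numerator and denominator by -2*√13 + 2*√22.
Denominator becomes 36; numerator becomes -4*√286 - 8*√13 + 8*√22 + 88.

(-√286 - 2*√13 + 2*√22 + 22)/9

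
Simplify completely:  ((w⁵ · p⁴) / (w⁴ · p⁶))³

w³/p⁶

Inside the bracket: w¹ · (p^-2)
Raise to the power 3: w³ · (p^-6)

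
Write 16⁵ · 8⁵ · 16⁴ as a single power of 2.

2^51

16⁵ = 2^20; 8⁵ = 2^15; 16⁴ = 2^16
Combine exponents: 2^51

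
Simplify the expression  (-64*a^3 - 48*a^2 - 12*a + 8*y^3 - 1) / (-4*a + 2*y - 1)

Factor as (a-b)(a^2+ab+b^2) with a=(2*y), b=(4*a + 1).

16*a^2 + 8*a*y + 8*a + 4*y^2 + 2*y + 1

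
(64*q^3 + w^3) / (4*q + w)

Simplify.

Factor as (a+b)(a^2-ab+b^2) with a=w, b=(4*q).

16*q^2 - 4*q*w + w^2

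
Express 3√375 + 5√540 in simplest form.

3√375 = 15*√15; 5√540 = 30*√15
Combine: (15 + 30)·√15 = 45*√15

45*√15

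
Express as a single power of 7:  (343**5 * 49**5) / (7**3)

7**22

343**5 = 7**15; 49**5 = 7**10; 7**3 = 7**3
Combine exponents: 7**22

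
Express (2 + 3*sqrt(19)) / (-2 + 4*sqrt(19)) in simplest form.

(7*sqrt(19) + 116)/150

Multiply numerator and denominator by -4*sqrt(19) - 2.
Denominator becomes -300; numerator becomes -232 - 14*sqrt(19).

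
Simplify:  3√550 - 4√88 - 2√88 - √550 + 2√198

4*√22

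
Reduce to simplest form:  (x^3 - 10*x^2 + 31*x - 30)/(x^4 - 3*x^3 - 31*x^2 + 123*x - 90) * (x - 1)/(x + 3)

(x - 2)/(x^2 + 9*x + 18)

Factor: x^3 - 10*x^2 + 31*x - 30 = (x - 3)*(x - 2)*(x - 5);  x^4 - 3*x^3 - 31*x^2 + 123*x - 90 = (x - 1)*(x + 6)*(x - 5)*(x - 3)
Cancel the common factors (x - 3), (x - 5), (x - 1).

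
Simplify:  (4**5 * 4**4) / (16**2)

4**5 = 2**10; 4**4 = 2**8; 16**2 = 2**8
Combine exponents: 2**10

2**10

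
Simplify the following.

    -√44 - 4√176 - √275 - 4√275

-43*√11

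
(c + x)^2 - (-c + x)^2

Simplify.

Binomially expand both and collect terms in x, c.

4*c*x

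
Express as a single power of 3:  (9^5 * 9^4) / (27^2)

3^12

9^5 = 3^10; 9^4 = 3^8; 27^2 = 3^6
Combine exponents: 3^12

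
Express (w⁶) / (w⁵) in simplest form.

w

Quotient: w¹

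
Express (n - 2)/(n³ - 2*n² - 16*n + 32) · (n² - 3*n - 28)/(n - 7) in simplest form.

1/(n - 4)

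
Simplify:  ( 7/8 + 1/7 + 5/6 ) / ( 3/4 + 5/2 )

311/546

Numerator: 7/8 + 1/7 + 5/6 = 311/168
Denominator: 3/4 + 5/2 = 13/4
Divide: (311/168) · (4/13) = 311/546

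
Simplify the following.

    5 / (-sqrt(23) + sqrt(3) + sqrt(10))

(5*sqrt(23) + 8*sqrt(10) + 15*sqrt(3) + sqrt(690))/2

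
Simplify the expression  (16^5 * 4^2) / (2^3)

16^5 = 2^20; 4^2 = 2^4; 2^3 = 2^3
Combine exponents: 2^21

2^21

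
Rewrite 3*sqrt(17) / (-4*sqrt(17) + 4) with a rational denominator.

Multiply numerator and denominator by 4 + 4*sqrt(17).
Denominator becomes -256; numerator becomes 12*sqrt(17) + 204.

(-51 - 3*sqrt(17))/64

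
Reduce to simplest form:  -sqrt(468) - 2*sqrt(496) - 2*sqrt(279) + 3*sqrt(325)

-14*sqrt(31) + 9*sqrt(13)

sqrt(468) = 6*sqrt(13); 2*sqrt(496) = 8*sqrt(31); 2*sqrt(279) = 6*sqrt(31); 3*sqrt(325) = 15*sqrt(13)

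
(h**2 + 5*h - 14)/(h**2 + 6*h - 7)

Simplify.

Factor: h**2 + 5*h - 14 = (h - 2)*(h + 7);  h**2 + 6*h - 7 = (h + 7)*(h - 1)
Cancel the common factor (h + 7).

(h - 2)/(h - 1)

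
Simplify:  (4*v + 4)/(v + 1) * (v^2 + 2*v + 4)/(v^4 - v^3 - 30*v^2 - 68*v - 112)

4/(v^2 - 3*v - 28)

Factor: 4*v + 4 = 4*(v + 1);  v^4 - v^3 - 30*v^2 - 68*v - 112 = (v - 7)*(v + 4)*(v^2 + 2*v + 4)
Cancel the common factors (v^2 + 2*v + 4), (v + 1).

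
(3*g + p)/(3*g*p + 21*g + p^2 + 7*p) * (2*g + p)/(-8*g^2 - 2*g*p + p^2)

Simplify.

1/(-4*g*p - 28*g + p^2 + 7*p)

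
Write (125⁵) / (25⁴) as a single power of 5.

125⁵ = 5^15; 25⁴ = 5^8
Combine exponents: 5^7

5^7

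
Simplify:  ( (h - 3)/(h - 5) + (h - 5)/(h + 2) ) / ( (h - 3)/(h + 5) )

(2*h^3 - h^2 - 36*h + 95)/(h^3 - 6*h^2 - h + 30)

Numerator: (h - 3)/(h - 5) + (h - 5)/(h + 2) = (2*h^2 - 11*h + 19)/(h^2 - 3*h - 10)
Denominator: (h - 3)/(h + 5) = (h - 3)/(h + 5)
Divide: ((2*h^2 - 11*h + 19)/(h^2 - 3*h - 10)) · ((h + 5)/(h - 3)) = (2*h^3 - h^2 - 36*h + 95)/(h^3 - 6*h^2 - h + 30)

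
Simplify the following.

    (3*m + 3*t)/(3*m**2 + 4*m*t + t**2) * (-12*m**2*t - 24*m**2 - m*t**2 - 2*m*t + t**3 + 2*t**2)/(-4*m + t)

3*t + 6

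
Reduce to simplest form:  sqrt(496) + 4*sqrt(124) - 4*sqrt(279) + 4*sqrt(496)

16*sqrt(31)

sqrt(496) = 4*sqrt(31); 4*sqrt(124) = 8*sqrt(31); 4*sqrt(279) = 12*sqrt(31); 4*sqrt(496) = 16*sqrt(31)
Combine: (4 + 8 - 12 + 16)·sqrt(31) = 16*sqrt(31)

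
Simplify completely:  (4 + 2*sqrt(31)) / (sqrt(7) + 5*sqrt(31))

(-sqrt(217) - 2*sqrt(7) + 10*sqrt(31) + 155)/384

Multiply numerator and denominator by -sqrt(7) + 5*sqrt(31).
Denominator becomes 768; numerator becomes -2*sqrt(217) - 4*sqrt(7) + 20*sqrt(31) + 310.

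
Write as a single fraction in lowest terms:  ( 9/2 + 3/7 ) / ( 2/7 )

69/4

Numerator: 9/2 + 3/7 = 69/14
Denominator: 2/7 = 2/7
Divide: (69/14) · (7/2) = 69/4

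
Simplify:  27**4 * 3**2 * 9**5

27**4 = 3**12; 3**2 = 3**2; 9**5 = 3**10
Combine exponents: 3**24

3**24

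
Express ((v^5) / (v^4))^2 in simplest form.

Inside the bracket: v^1
Raise to the power 2: v^2

v^2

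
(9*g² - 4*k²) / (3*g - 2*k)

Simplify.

3*g + 2*k

Factor (3*g)^2 - (2*k)^2 and cancel (3*g - 2*k).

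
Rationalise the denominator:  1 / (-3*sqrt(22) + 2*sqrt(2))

Multiply numerator and denominator by 2*sqrt(2) + 3*sqrt(22).
Denominator becomes -190; numerator becomes 2*sqrt(2) + 3*sqrt(22).

(-3*sqrt(22) - 2*sqrt(2))/190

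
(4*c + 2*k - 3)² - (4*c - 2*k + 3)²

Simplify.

16*c*(2*k - 3)

Binomially expand both and collect terms in (4*c), (2*k - 3).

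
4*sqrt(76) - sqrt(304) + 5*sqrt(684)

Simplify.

34*sqrt(19)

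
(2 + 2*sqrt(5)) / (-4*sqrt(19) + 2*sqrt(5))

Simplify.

Multiply numerator and denominator by 2*sqrt(5) + 4*sqrt(19).
Denominator becomes -284; numerator becomes 4*sqrt(5) + 20 + 8*sqrt(19) + 8*sqrt(95).

(-2*sqrt(95) - 2*sqrt(19) - 5 - sqrt(5))/71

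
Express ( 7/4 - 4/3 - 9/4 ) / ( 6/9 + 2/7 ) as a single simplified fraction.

-77/40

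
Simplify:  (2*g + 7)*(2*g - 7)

(2*g)**2 - (7)**2 = 4*g**2 - 49.

4*g**2 - 49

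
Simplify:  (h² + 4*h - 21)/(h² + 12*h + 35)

Factor: h² + 4*h - 21 = (h - 3)·(h + 7);  h² + 12*h + 35 = (h + 7)·(h + 5)
Cancel the common factor (h + 7).

(h - 3)/(h + 5)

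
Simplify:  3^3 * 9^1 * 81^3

3^3 = 3^3; 9^1 = 3^2; 81^3 = 3^12
Combine exponents: 3^17

3^17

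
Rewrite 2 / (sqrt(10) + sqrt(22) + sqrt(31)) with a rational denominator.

Group as (sqrt(10) + sqrt(31)) + sqrt(22); multiply by (sqrt(10) + sqrt(31)) - sqrt(22), then rationalise the remaining surd.

(-8*sqrt(1705) + 2*sqrt(31) + 38*sqrt(22) + 86*sqrt(10))/879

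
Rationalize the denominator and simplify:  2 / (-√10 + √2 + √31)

(-78*√2 - 8*√155 + 46*√10 + 38*√31)/281

Group as (√2 + √31) - √10; multiply by (√2 + √31) + √10, then rationalise the remaining surd.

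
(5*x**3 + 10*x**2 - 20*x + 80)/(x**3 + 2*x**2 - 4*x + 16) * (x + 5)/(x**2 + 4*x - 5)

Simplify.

Factor: 5*x**3 + 10*x**2 - 20*x + 80 = 5*(x**2 - 2*x + 4)*(x + 4);  x**3 + 2*x**2 - 4*x + 16 = (x + 4)*(x**2 - 2*x + 4);  x**2 + 4*x - 5 = (x + 5)*(x - 1)
Cancel the common factors (x**2 - 2*x + 4), (x + 4), (x + 5).

5/(x - 1)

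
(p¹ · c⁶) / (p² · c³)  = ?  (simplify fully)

c³/p

Quotient: (p^-1) · c³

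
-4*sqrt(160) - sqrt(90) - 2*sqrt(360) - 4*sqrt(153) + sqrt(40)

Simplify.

-29*sqrt(10) - 12*sqrt(17)

4*sqrt(160) = 16*sqrt(10); sqrt(90) = 3*sqrt(10); 2*sqrt(360) = 12*sqrt(10); 4*sqrt(153) = 12*sqrt(17); sqrt(40) = 2*sqrt(10)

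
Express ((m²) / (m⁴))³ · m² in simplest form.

Inside the bracket: (m^-2)
Raise to the power 3: (m^-6)
Multiply by m²: add exponents.

m^(-4)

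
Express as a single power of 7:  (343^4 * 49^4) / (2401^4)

343^4 = 7^12; 49^4 = 7^8; 2401^4 = 7^16
Combine exponents: 7^4

7^4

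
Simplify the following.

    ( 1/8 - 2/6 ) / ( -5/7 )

7/24

Numerator: 1/8 - 2/6 = -5/24
Denominator: -5/7 = -5/7
Divide: (-5/24) · (-7/5) = 7/24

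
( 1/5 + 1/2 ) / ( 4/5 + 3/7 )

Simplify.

Numerator: 1/5 + 1/2 = 7/10
Denominator: 4/5 + 3/7 = 43/35
Divide: (7/10) · (35/43) = 49/86

49/86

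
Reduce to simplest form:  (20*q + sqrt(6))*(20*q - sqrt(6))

Product of conjugates: (P+Q)(P-Q) = P^2 - Q^2.

400*q^2 - 6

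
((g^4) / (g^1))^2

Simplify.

g^6

Inside the bracket: g^3
Raise to the power 2: g^6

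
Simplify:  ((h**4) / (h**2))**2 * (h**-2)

h**2

Inside the bracket: h**2
Raise to the power 2: h**4
Multiply by (h**-2): add exponents.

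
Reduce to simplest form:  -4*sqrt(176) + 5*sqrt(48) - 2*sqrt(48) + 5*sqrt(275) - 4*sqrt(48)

-4*sqrt(3) + 9*sqrt(11)

4*sqrt(176) = 16*sqrt(11); 5*sqrt(48) = 20*sqrt(3); 2*sqrt(48) = 8*sqrt(3); 5*sqrt(275) = 25*sqrt(11); 4*sqrt(48) = 16*sqrt(3)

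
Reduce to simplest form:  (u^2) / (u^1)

u

Quotient: u^1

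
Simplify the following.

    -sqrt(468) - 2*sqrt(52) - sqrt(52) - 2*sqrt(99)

-12*sqrt(13) - 6*sqrt(11)

sqrt(468) = 6*sqrt(13); 2*sqrt(52) = 4*sqrt(13); sqrt(52) = 2*sqrt(13); 2*sqrt(99) = 6*sqrt(11)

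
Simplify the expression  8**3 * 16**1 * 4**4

2**21

8**3 = 2**9; 16**1 = 2**4; 4**4 = 2**8
Combine exponents: 2**21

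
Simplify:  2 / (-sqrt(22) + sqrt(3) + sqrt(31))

(-6*sqrt(22) - 3*sqrt(31) + 25*sqrt(3) + sqrt(2046))/57

Group as (sqrt(3) + sqrt(31)) - sqrt(22); multiply by (sqrt(3) + sqrt(31)) + sqrt(22), then rationalise the remaining surd.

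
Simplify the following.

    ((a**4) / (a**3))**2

a**2

Inside the bracket: a**1
Raise to the power 2: a**2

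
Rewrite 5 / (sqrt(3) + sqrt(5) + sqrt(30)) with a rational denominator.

(-70*sqrt(5) - 80*sqrt(3) + 75*sqrt(2) + 55*sqrt(30))/212

Group as (sqrt(3) + sqrt(30)) + sqrt(5); multiply by (sqrt(3) + sqrt(30)) - sqrt(5), then rationalise the remaining surd.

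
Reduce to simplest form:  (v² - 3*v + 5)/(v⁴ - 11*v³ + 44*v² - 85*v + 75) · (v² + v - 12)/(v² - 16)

1/(v² - 9*v + 20)

Factor: v⁴ - 11*v³ + 44*v² - 85*v + 75 = (v² - 3*v + 5)·(v - 5)·(v - 3);  v² + v - 12 = (v + 4)·(v - 3);  v² - 16 = (v - 4)·(v + 4)
Cancel the common factors (v² - 3*v + 5), (v - 3), (v + 4).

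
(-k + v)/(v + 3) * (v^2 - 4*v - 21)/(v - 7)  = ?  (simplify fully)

Factor: v^2 - 4*v - 21 = (v - 7)*(v + 3)
Cancel the common factors (v - 7), (v + 3).

-k + v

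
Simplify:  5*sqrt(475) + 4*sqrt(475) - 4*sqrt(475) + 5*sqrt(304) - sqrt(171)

5*sqrt(475) = 25*sqrt(19); 4*sqrt(475) = 20*sqrt(19); 4*sqrt(475) = 20*sqrt(19); 5*sqrt(304) = 20*sqrt(19); sqrt(171) = 3*sqrt(19)
Combine: (25 + 20 - 20 + 20 - 3)·sqrt(19) = 42*sqrt(19)

42*sqrt(19)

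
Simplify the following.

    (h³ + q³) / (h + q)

h² - h*q + q²

Factor as (a+b)(a^2-ab+b^2) with a=h, b=q.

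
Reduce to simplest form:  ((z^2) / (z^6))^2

Inside the bracket: (z^-4)
Raise to the power 2: (z^-8)

z^(-8)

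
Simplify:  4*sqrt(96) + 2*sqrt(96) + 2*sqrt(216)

36*sqrt(6)

4*sqrt(96) = 16*sqrt(6); 2*sqrt(96) = 8*sqrt(6); 2*sqrt(216) = 12*sqrt(6)
Combine: (16 + 8 + 12)·sqrt(6) = 36*sqrt(6)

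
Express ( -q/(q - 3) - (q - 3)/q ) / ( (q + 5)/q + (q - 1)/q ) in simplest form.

(-2*q² + 6*q - 9)/(2*q² - 2*q - 12)

Numerator: -q/(q - 3) - (q - 3)/q = (-2*q² + 6*q - 9)/(q² - 3*q)
Denominator: (q + 5)/q + (q - 1)/q = (2*q + 4)/q
Divide: ((-2*q² + 6*q - 9)/(q² - 3*q)) · (q/(2*q + 4)) = (-2*q² + 6*q - 9)/(2*q² - 2*q - 12)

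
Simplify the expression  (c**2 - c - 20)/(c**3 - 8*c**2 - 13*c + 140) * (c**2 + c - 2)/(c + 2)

Factor: c**2 - c - 20 = (c - 5)*(c + 4);  c**3 - 8*c**2 - 13*c + 140 = (c - 7)*(c + 4)*(c - 5);  c**2 + c - 2 = (c + 2)*(c - 1)
Cancel the common factors (c - 5), (c + 2), (c + 4).

(c - 1)/(c - 7)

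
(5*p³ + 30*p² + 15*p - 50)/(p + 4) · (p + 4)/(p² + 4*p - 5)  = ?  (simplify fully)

Factor: 5*p³ + 30*p² + 15*p - 50 = 5·(p + 5)·(p + 2)·(p - 1);  p² + 4*p - 5 = (p - 1)·(p + 5)
Cancel the common factors (p - 1), (p + 5), (p + 4).

5*p + 10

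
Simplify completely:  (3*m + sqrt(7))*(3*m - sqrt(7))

Difference of squares with P = 3*m, Q = sqrt(7).

9*m**2 - 7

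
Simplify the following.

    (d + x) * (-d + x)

-d^2 + x^2

(x+d)(x-d) = -d^2 + x^2.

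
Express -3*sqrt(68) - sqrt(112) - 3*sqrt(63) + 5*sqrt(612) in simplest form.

3*sqrt(68) = 6*sqrt(17); sqrt(112) = 4*sqrt(7); 3*sqrt(63) = 9*sqrt(7); 5*sqrt(612) = 30*sqrt(17)

-13*sqrt(7) + 24*sqrt(17)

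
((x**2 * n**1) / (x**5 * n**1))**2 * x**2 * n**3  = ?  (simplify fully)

Inside the bracket: (x**-3)
Raise to the power 2: (x**-6)
Multiply by x**2 * n**3: add exponents.

n**3/x**4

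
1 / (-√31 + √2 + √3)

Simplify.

Group as (√2 + √3) - √31; multiply by (√2 + √3) + √31, then rationalise the remaining surd.

(-13*√31 - 15*√3 - 16*√2 - √186)/326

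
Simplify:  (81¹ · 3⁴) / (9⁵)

81¹ = 3^4; 3⁴ = 3^4; 9⁵ = 3^10
Combine exponents: 3^(-2)

3^(-2)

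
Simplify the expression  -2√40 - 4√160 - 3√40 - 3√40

2√40 = 4*√10; 4√160 = 16*√10; 3√40 = 6*√10; 3√40 = 6*√10
Combine: (-4 - 16 - 6 - 6)·√10 = -32*√10

-32*√10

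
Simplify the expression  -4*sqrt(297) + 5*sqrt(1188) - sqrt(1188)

4*sqrt(297) = 12*sqrt(33); 5*sqrt(1188) = 30*sqrt(33); sqrt(1188) = 6*sqrt(33)
Combine: (-12 + 30 - 6)·sqrt(33) = 12*sqrt(33)

12*sqrt(33)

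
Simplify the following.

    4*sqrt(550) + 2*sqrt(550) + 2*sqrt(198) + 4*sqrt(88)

44*sqrt(22)

4*sqrt(550) = 20*sqrt(22); 2*sqrt(550) = 10*sqrt(22); 2*sqrt(198) = 6*sqrt(22); 4*sqrt(88) = 8*sqrt(22)
Combine: (20 + 10 + 6 + 8)·sqrt(22) = 44*sqrt(22)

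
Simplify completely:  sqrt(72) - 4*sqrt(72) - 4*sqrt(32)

sqrt(72) = 6*sqrt(2); 4*sqrt(72) = 24*sqrt(2); 4*sqrt(32) = 16*sqrt(2)
Combine: (6 - 24 - 16)·sqrt(2) = -34*sqrt(2)

-34*sqrt(2)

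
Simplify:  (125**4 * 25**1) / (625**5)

5**(-6)

125**4 = 5**12; 25**1 = 5**2; 625**5 = 5**20
Combine exponents: 5**(-6)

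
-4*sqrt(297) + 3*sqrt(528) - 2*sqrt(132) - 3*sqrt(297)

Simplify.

-13*sqrt(33)

4*sqrt(297) = 12*sqrt(33); 3*sqrt(528) = 12*sqrt(33); 2*sqrt(132) = 4*sqrt(33); 3*sqrt(297) = 9*sqrt(33)
Combine: (-12 + 12 - 4 - 9)·sqrt(33) = -13*sqrt(33)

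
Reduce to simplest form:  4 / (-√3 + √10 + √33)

Group as (√10 + √33) - √3; multiply by (√10 + √33) + √3, then rationalise the remaining surd.

(-13*√10 - 3*√110 + 20*√3 + 10*√33)/35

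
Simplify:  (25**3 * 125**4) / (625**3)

5**6

25**3 = 5**6; 125**4 = 5**12; 625**3 = 5**12
Combine exponents: 5**6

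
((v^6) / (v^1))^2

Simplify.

v^10

Inside the bracket: v^5
Raise to the power 2: v^10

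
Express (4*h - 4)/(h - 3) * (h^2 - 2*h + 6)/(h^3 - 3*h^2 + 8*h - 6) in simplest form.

Factor: 4*h - 4 = 4*(h - 1);  h^3 - 3*h^2 + 8*h - 6 = (h - 1)*(h^2 - 2*h + 6)
Cancel the common factors (h^2 - 2*h + 6), (h - 1).

4/(h - 3)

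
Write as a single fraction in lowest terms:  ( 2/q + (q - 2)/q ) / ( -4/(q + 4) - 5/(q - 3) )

(-q^2 - q + 12)/(9*q + 8)

Numerator: 2/q + (q - 2)/q = 1
Denominator: -4/(q + 4) - 5/(q - 3) = (-9*q - 8)/(q^2 + q - 12)
Divide: (1) · ((q^2 + q - 12)/(-9*q - 8)) = (-q^2 - q + 12)/(9*q + 8)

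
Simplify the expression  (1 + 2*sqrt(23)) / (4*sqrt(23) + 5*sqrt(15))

Multiply numerator and denominator by -5*sqrt(15) + 4*sqrt(23).
Denominator becomes -7; numerator becomes -10*sqrt(345) - 5*sqrt(15) + 4*sqrt(23) + 184.

(-184 - 4*sqrt(23) + 5*sqrt(15) + 10*sqrt(345))/7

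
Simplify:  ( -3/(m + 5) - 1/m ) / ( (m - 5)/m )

(-4*m - 5)/(m² - 25)

Numerator: -3/(m + 5) - 1/m = (-4*m - 5)/(m² + 5*m)
Denominator: (m - 5)/m = (m - 5)/m
Divide: ((-4*m - 5)/(m² + 5*m)) · (m/(m - 5)) = (-4*m - 5)/(m² - 25)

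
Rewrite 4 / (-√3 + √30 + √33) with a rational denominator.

(-10*√3 + √30 + √330)/15

Group as (√30 + √33) - √3; multiply by (√30 + √33) + √3, then rationalise the remaining surd.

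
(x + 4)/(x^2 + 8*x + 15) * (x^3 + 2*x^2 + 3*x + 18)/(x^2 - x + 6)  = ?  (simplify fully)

Factor: x^2 + 8*x + 15 = (x + 5)*(x + 3);  x^3 + 2*x^2 + 3*x + 18 = (x + 3)*(x^2 - x + 6)
Cancel the common factors (x^2 - x + 6), (x + 3).

(x + 4)/(x + 5)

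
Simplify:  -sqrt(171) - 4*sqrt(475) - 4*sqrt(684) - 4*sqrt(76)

-55*sqrt(19)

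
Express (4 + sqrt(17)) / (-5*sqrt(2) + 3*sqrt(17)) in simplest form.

Multiply numerator and denominator by 5*sqrt(2) + 3*sqrt(17).
Denominator becomes 103; numerator becomes 20*sqrt(2) + 5*sqrt(34) + 12*sqrt(17) + 51.

(20*sqrt(2) + 5*sqrt(34) + 12*sqrt(17) + 51)/103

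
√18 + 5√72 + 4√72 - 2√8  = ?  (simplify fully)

53*√2

√18 = 3*√2; 5√72 = 30*√2; 4√72 = 24*√2; 2√8 = 4*√2
Combine: (3 + 30 + 24 - 4)·√2 = 53*√2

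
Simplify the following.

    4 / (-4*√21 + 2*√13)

(-4*√21 - 2*√13)/71

Multiply numerator and denominator by 2*√13 + 4*√21.
Denominator becomes -284; numerator becomes 8*√13 + 16*√21.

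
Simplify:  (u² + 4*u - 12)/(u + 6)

u - 2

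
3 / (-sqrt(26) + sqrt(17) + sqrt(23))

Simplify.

(-7*sqrt(26) + 10*sqrt(23) + 16*sqrt(17) + sqrt(10166))/228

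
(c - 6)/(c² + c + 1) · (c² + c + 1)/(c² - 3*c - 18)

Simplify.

Factor: c² - 3*c - 18 = (c + 3)·(c - 6)
Cancel the common factors (c² + c + 1), (c - 6).

1/(c + 3)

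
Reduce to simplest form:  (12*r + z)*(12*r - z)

(12*r)**2 - (z)**2 = 144*r**2 - z**2.

144*r**2 - z**2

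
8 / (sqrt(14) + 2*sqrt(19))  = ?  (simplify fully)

(-4*sqrt(14) + 8*sqrt(19))/31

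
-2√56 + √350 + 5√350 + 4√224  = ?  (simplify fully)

42*√14

2√56 = 4*√14; √350 = 5*√14; 5√350 = 25*√14; 4√224 = 16*√14
Combine: (-4 + 5 + 25 + 16)·√14 = 42*√14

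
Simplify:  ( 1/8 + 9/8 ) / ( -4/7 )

Numerator: 1/8 + 9/8 = 5/4
Denominator: -4/7 = -4/7
Divide: (5/4) · (-7/4) = -35/16

-35/16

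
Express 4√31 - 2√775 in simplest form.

-6*√31

4√31 = 4*√31; 2√775 = 10*√31
Combine: (4 - 10)·√31 = -6*√31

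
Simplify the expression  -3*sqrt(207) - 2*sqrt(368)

3*sqrt(207) = 9*sqrt(23); 2*sqrt(368) = 8*sqrt(23)
Combine: (-9 - 8)·sqrt(23) = -17*sqrt(23)

-17*sqrt(23)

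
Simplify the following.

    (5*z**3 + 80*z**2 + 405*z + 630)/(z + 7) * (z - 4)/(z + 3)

5*z**2 + 10*z - 120

Factor: 5*z**3 + 80*z**2 + 405*z + 630 = 5*(z + 7)*(z + 6)*(z + 3)
Cancel the common factors (z + 7), (z + 3).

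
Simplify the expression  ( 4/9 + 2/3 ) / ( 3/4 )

40/27

Numerator: 4/9 + 2/3 = 10/9
Denominator: 3/4 = 3/4
Divide: (10/9) · (4/3) = 40/27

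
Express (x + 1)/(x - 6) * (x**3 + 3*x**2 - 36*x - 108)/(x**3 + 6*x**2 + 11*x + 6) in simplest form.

Factor: x**3 + 3*x**2 - 36*x - 108 = (x - 6)*(x + 6)*(x + 3);  x**3 + 6*x**2 + 11*x + 6 = (x + 1)*(x + 3)*(x + 2)
Cancel the common factors (x - 6), (x + 1), (x + 3).

(x + 6)/(x + 2)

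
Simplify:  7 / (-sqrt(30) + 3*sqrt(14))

(7*sqrt(30) + 21*sqrt(14))/96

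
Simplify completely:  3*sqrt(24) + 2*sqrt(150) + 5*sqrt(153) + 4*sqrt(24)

3*sqrt(24) = 6*sqrt(6); 2*sqrt(150) = 10*sqrt(6); 5*sqrt(153) = 15*sqrt(17); 4*sqrt(24) = 8*sqrt(6)

24*sqrt(6) + 15*sqrt(17)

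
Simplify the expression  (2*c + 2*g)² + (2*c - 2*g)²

Write as f((2*c),(2*g)) + f((2*c),-(2*g)) and expand.

8*c² + 8*g²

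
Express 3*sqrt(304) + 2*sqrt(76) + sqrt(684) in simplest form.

22*sqrt(19)

3*sqrt(304) = 12*sqrt(19); 2*sqrt(76) = 4*sqrt(19); sqrt(684) = 6*sqrt(19)
Combine: (12 + 4 + 6)·sqrt(19) = 22*sqrt(19)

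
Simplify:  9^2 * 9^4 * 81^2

3^20

9^2 = 3^4; 9^4 = 3^8; 81^2 = 3^8
Combine exponents: 3^20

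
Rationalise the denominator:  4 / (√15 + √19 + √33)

(-24*√1045 + 4*√33 + 116*√19 + 148*√15)/1139

Group as (√15 + √19) + √33; multiply by (√15 + √19) - √33, then rationalise the remaining surd.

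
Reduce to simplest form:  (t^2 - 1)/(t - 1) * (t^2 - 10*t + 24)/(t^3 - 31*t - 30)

Factor: t^2 - 1 = (t - 1)*(t + 1);  t^2 - 10*t + 24 = (t - 6)*(t - 4);  t^3 - 31*t - 30 = (t - 6)*(t + 5)*(t + 1)
Cancel the common factors (t - 1), (t + 1), (t - 6).

(t - 4)/(t + 5)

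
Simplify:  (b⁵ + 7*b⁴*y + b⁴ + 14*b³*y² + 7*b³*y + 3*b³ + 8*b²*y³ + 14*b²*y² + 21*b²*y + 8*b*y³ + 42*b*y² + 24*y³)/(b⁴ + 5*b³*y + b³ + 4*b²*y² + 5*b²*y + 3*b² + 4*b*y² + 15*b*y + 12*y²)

Factor: b⁵ + 7*b⁴*y + b⁴ + 14*b³*y² + 7*b³*y + 3*b³ + 8*b²*y³ + 14*b²*y² + 21*b²*y + 8*b*y³ + 42*b*y² + 24*y³ = (b + y)·(b + 2*y)·(b² + b + 3)·(b + 4*y);  b⁴ + 5*b³*y + b³ + 4*b²*y² + 5*b²*y + 3*b² + 4*b*y² + 15*b*y + 12*y² = (b + y)·(b + 4*y)·(b² + b + 3)
Cancel the common factors (b² + b + 3), (b + 4*y), (b + y).

b + 2*y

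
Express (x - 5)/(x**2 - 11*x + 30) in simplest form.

1/(x - 6)

Factor: x**2 - 11*x + 30 = (x - 6)*(x - 5)
Cancel the common factor (x - 5).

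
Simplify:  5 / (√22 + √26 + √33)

Group as (√26 + √33) + √22; multiply by (√26 + √33) - √22, then rationalise the remaining surd.

(-220*√39 + 75*√33 + 145*√26 + 185*√22)/2063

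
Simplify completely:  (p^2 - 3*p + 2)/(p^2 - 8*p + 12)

(p - 1)/(p - 6)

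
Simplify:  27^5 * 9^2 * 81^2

27^5 = 3^15; 9^2 = 3^4; 81^2 = 3^8
Combine exponents: 3^27

3^27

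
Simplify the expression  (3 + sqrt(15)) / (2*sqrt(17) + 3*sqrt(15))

Multiply numerator and denominator by -2*sqrt(17) + 3*sqrt(15).
Denominator becomes 67; numerator becomes -2*sqrt(255) - 6*sqrt(17) + 9*sqrt(15) + 45.

(-2*sqrt(255) - 6*sqrt(17) + 9*sqrt(15) + 45)/67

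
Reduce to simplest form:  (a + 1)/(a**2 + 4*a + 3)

1/(a + 3)

Factor: a**2 + 4*a + 3 = (a + 3)*(a + 1)
Cancel the common factor (a + 1).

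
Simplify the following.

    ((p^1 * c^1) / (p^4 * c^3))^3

1/(c^6*p^9)

Inside the bracket: (p^-3) * (c^-2)
Raise to the power 3: (p^-9) * (c^-6)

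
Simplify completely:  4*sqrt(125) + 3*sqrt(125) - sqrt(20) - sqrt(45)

4*sqrt(125) = 20*sqrt(5); 3*sqrt(125) = 15*sqrt(5); sqrt(20) = 2*sqrt(5); sqrt(45) = 3*sqrt(5)
Combine: (20 + 15 - 2 - 3)·sqrt(5) = 30*sqrt(5)

30*sqrt(5)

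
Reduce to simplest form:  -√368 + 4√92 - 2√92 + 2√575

√368 = 4*√23; 4√92 = 8*√23; 2√92 = 4*√23; 2√575 = 10*√23
Combine: (-4 + 8 - 4 + 10)·√23 = 10*√23

10*√23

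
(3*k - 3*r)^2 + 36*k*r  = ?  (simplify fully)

Expanding gives 9*k^2 + 18*k*r + 9*r^2, a perfect square.

9*(k + r)^2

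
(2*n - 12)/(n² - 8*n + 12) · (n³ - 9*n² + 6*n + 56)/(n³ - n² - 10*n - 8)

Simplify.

(2*n - 14)/(n² - n - 2)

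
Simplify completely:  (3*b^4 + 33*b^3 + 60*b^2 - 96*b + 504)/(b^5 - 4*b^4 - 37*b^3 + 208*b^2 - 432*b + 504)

(3*b + 18)/(b^2 - 9*b + 18)

Factor: 3*b^4 + 33*b^3 + 60*b^2 - 96*b + 504 = 3*(b + 6)*(b^2 - 2*b + 4)*(b + 7);  b^5 - 4*b^4 - 37*b^3 + 208*b^2 - 432*b + 504 = (b^2 - 2*b + 4)*(b - 3)*(b - 6)*(b + 7)
Cancel the common factors (b^2 - 2*b + 4), (b + 7).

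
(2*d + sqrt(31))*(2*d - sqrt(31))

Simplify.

4*d^2 - 31

(2*d)^2 - (sqrt(31))^2 = 4*d^2 - 31.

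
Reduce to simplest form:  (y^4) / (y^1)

y^3

Quotient: y^3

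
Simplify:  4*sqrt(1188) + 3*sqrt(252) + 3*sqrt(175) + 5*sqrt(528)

4*sqrt(1188) = 24*sqrt(33); 3*sqrt(252) = 18*sqrt(7); 3*sqrt(175) = 15*sqrt(7); 5*sqrt(528) = 20*sqrt(33)

33*sqrt(7) + 44*sqrt(33)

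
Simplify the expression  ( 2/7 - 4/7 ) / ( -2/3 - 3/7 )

Numerator: 2/7 - 4/7 = -2/7
Denominator: -2/3 - 3/7 = -23/21
Divide: (-2/7) · (-21/23) = 6/23

6/23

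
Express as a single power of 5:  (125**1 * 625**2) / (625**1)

5**7

125**1 = 5**3; 625**2 = 5**8; 625**1 = 5**4
Combine exponents: 5**7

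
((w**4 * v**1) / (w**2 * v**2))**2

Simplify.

w**4/v**2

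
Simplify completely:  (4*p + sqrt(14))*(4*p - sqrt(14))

16*p^2 - 14

Difference of squares with P = 4*p, Q = sqrt(14).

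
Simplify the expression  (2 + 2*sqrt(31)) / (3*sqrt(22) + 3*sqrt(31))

Multiply numerator and denominator by -3*sqrt(22) + 3*sqrt(31).
Denominator becomes 81; numerator becomes -6*sqrt(682) - 6*sqrt(22) + 6*sqrt(31) + 186.

(-2*sqrt(682) - 2*sqrt(22) + 2*sqrt(31) + 62)/27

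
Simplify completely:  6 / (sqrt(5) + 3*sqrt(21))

Multiply numerator and denominator by -sqrt(5) + 3*sqrt(21).
Denominator becomes 184; numerator becomes -6*sqrt(5) + 18*sqrt(21).

(-3*sqrt(5) + 9*sqrt(21))/92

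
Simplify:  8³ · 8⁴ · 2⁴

2^25

8³ = 2^9; 8⁴ = 2^12; 2⁴ = 2^4
Combine exponents: 2^25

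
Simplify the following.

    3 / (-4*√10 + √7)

Multiply numerator and denominator by √7 + 4*√10.
Denominator becomes -153; numerator becomes 3*√7 + 12*√10.

(-4*√10 - √7)/51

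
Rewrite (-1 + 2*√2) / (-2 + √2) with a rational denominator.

(-3*√2 - 2)/2

Multiply numerator and denominator by -2 - √2.
Denominator becomes 2; numerator becomes -3*√2 - 2.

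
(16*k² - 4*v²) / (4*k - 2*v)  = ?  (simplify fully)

Factor (4*k)^2 - (2*v)^2 and cancel (4*k - 2*v).

4*k + 2*v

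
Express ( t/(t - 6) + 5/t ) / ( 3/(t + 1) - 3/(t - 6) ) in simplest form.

Numerator: t/(t - 6) + 5/t = (t² + 5*t - 30)/(t² - 6*t)
Denominator: 3/(t + 1) - 3/(t - 6) = -21/(t² - 5*t - 6)
Divide: ((t² + 5*t - 30)/(t² - 6*t)) · (-t²/21 + 5*t/21 + 2/7) = (-t³ - 6*t² + 25*t + 30)/(21*t)

(-t³ - 6*t² + 25*t + 30)/(21*t)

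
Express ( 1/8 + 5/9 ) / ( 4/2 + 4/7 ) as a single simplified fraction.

343/1296

Numerator: 1/8 + 5/9 = 49/72
Denominator: 4/2 + 4/7 = 18/7
Divide: (49/72) · (7/18) = 343/1296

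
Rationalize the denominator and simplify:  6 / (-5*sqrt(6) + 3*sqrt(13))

Multiply numerator and denominator by 3*sqrt(13) + 5*sqrt(6).
Denominator becomes -33; numerator becomes 18*sqrt(13) + 30*sqrt(6).

(-10*sqrt(6) - 6*sqrt(13))/11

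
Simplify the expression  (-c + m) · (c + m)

(m+c)(m-c) = -c² + m².

-c² + m²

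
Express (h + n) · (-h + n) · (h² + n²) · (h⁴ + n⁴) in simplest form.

-h⁸ + n⁸

Pair the conjugate factors: (n+h)(n-h) = -h² + n², then repeat with the next factor.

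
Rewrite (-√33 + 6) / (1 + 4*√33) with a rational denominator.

(-138 + 25*√33)/527

Multiply numerator and denominator by -4*√33 + 1.
Denominator becomes -527; numerator becomes -25*√33 + 138.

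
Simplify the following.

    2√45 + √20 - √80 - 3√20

-2*√5

2√45 = 6*√5; √20 = 2*√5; √80 = 4*√5; 3√20 = 6*√5
Combine: (6 + 2 - 4 - 6)·√5 = -2*√5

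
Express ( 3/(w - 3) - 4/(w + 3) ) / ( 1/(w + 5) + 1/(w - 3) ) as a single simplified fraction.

(-w^2 + 16*w + 105)/(2*w^2 + 8*w + 6)

Numerator: 3/(w - 3) - 4/(w + 3) = (-w + 21)/(w^2 - 9)
Denominator: 1/(w + 5) + 1/(w - 3) = (2*w + 2)/(w^2 + 2*w - 15)
Divide: ((-w + 21)/(w^2 - 9)) · ((w^2 + 2*w - 15)/(2*w + 2)) = (-w^2 + 16*w + 105)/(2*w^2 + 8*w + 6)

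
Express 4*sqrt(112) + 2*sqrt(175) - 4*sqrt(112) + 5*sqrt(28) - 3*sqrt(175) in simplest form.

4*sqrt(112) = 16*sqrt(7); 2*sqrt(175) = 10*sqrt(7); 4*sqrt(112) = 16*sqrt(7); 5*sqrt(28) = 10*sqrt(7); 3*sqrt(175) = 15*sqrt(7)
Combine: (16 + 10 - 16 + 10 - 15)·sqrt(7) = 5*sqrt(7)

5*sqrt(7)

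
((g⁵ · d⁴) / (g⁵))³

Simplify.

Inside the bracket: d⁴
Raise to the power 3: d^12

d^12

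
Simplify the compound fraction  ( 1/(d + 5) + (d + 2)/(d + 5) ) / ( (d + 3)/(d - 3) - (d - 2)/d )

Numerator: 1/(d + 5) + (d + 2)/(d + 5) = (d + 3)/(d + 5)
Denominator: (d + 3)/(d - 3) - (d - 2)/d = (8*d - 6)/(d^2 - 3*d)
Divide: ((d + 3)/(d + 5)) · ((d^2 - 3*d)/(8*d - 6)) = (d^3 - 9*d)/(8*d^2 + 34*d - 30)

(d^3 - 9*d)/(8*d^2 + 34*d - 30)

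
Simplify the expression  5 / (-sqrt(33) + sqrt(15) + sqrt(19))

Group as (sqrt(15) + sqrt(19)) - sqrt(33); multiply by (sqrt(15) + sqrt(19)) + sqrt(33), then rationalise the remaining surd.

(-5*sqrt(33) + 145*sqrt(19) + 185*sqrt(15) + 30*sqrt(1045))/1139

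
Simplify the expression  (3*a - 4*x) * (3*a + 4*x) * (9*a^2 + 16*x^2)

81*a^4 - 256*x^4

Pair the conjugate factors: ((3*a)+(4*x))((3*a)-(4*x)) = 9*a^2 - 16*x^2, then repeat with the next factor.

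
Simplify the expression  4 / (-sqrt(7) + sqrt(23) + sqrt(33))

(-196*sqrt(7) - 12*sqrt(33) + 68*sqrt(23) + 8*sqrt(5313))/635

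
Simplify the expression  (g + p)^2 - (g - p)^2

Binomially expand both and collect terms in g, p.

4*g*p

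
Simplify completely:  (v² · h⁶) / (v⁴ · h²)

h⁴/v²

Quotient: (v^-2) · h⁴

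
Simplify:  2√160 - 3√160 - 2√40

2√160 = 8*√10; 3√160 = 12*√10; 2√40 = 4*√10
Combine: (8 - 12 - 4)·√10 = -8*√10

-8*√10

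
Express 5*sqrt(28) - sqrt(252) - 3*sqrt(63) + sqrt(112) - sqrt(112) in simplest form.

-5*sqrt(7)

5*sqrt(28) = 10*sqrt(7); sqrt(252) = 6*sqrt(7); 3*sqrt(63) = 9*sqrt(7); sqrt(112) = 4*sqrt(7); sqrt(112) = 4*sqrt(7)
Combine: (10 - 6 - 9 + 4 - 4)·sqrt(7) = -5*sqrt(7)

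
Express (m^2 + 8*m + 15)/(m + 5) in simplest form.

m + 3

Factor: m^2 + 8*m + 15 = (m + 5)*(m + 3)
Cancel the common factor (m + 5).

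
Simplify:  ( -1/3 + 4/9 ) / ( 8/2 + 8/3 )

1/60

Numerator: -1/3 + 4/9 = 1/9
Denominator: 8/2 + 8/3 = 20/3
Divide: (1/9) · (3/20) = 1/60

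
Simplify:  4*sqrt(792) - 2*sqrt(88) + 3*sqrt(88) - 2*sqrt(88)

22*sqrt(22)

4*sqrt(792) = 24*sqrt(22); 2*sqrt(88) = 4*sqrt(22); 3*sqrt(88) = 6*sqrt(22); 2*sqrt(88) = 4*sqrt(22)
Combine: (24 - 4 + 6 - 4)·sqrt(22) = 22*sqrt(22)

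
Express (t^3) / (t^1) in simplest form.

t^2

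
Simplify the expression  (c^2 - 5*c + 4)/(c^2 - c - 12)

(c - 1)/(c + 3)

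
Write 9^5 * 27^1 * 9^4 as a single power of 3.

3^21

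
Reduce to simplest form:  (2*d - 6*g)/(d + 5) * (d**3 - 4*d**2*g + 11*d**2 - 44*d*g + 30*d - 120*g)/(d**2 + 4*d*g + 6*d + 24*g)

(2*d**2 - 14*d*g + 24*g**2)/(d + 4*g)

Factor: 2*d - 6*g = 2*(d - 3*g);  d**3 - 4*d**2*g + 11*d**2 - 44*d*g + 30*d - 120*g = (d + 6)*(d - 4*g)*(d + 5);  d**2 + 4*d*g + 6*d + 24*g = (d + 4*g)*(d + 6)
Cancel the common factors (d + 6), (d + 5).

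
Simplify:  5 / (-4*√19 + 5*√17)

Multiply numerator and denominator by 4*√19 + 5*√17.
Denominator becomes 121; numerator becomes 20*√19 + 25*√17.

(20*√19 + 25*√17)/121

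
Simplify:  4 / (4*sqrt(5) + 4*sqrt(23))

(-sqrt(5) + sqrt(23))/18

Multiply numerator and denominator by -4*sqrt(23) + 4*sqrt(5).
Denominator becomes -288; numerator becomes -16*sqrt(23) + 16*sqrt(5).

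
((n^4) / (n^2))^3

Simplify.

n^6

Inside the bracket: n^2
Raise to the power 3: n^6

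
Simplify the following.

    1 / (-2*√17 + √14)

Multiply numerator and denominator by √14 + 2*√17.
Denominator becomes -54; numerator becomes √14 + 2*√17.

(-2*√17 - √14)/54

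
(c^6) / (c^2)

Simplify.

c^4

Quotient: c^4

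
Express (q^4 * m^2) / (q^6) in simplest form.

m^2/q^2

Quotient: (q^-2) * m^2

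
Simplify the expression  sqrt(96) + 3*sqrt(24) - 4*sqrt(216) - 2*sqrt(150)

-24*sqrt(6)

sqrt(96) = 4*sqrt(6); 3*sqrt(24) = 6*sqrt(6); 4*sqrt(216) = 24*sqrt(6); 2*sqrt(150) = 10*sqrt(6)
Combine: (4 + 6 - 24 - 10)·sqrt(6) = -24*sqrt(6)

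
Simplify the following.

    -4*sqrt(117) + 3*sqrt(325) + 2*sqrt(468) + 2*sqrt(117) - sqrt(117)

4*sqrt(117) = 12*sqrt(13); 3*sqrt(325) = 15*sqrt(13); 2*sqrt(468) = 12*sqrt(13); 2*sqrt(117) = 6*sqrt(13); sqrt(117) = 3*sqrt(13)
Combine: (-12 + 15 + 12 + 6 - 3)·sqrt(13) = 18*sqrt(13)

18*sqrt(13)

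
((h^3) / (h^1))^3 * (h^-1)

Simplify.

h^5

Inside the bracket: h^2
Raise to the power 3: h^6
Multiply by (h^-1): add exponents.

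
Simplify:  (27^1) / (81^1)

3^(-1)

27^1 = 3^3; 81^1 = 3^4
Combine exponents: 3^(-1)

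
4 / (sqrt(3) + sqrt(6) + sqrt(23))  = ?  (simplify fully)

(-20*sqrt(6) - 26*sqrt(3) + 6*sqrt(46) + 14*sqrt(23))/31

Group as (sqrt(3) + sqrt(23)) + sqrt(6); multiply by (sqrt(3) + sqrt(23)) - sqrt(6), then rationalise the remaining surd.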